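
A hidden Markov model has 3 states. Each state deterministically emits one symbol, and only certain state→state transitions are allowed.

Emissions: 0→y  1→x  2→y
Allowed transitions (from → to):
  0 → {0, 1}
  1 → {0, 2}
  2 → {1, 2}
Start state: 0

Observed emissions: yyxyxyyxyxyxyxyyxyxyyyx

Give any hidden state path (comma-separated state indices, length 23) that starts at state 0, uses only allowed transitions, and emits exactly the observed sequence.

0,0,1,0,1,0,0,1,0,1,2,1,0,1,2,2,1,2,1,2,2,2,1

  pos 0: y in {0,2}, choose 0; start
  pos 1: y in {0,2}, choose 0; 0->0 ok
  pos 2: x in {1}, choose 1; 0->1 ok
  pos 3: y in {0,2}, choose 0; 1->0 ok
  pos 4: x in {1}, choose 1; 0->1 ok
  pos 5: y in {0,2}, choose 0; 1->0 ok
  pos 6: y in {0,2}, choose 0; 0->0 ok
  pos 7: x in {1}, choose 1; 0->1 ok
  pos 8: y in {0,2}, choose 0; 1->0 ok
  pos 9: x in {1}, choose 1; 0->1 ok
  pos 10: y in {0,2}, choose 2; 1->2 ok
  pos 11: x in {1}, choose 1; 2->1 ok
  pos 12: y in {0,2}, choose 0; 1->0 ok
  pos 13: x in {1}, choose 1; 0->1 ok
  pos 14: y in {0,2}, choose 2; 1->2 ok
  pos 15: y in {0,2}, choose 2; 2->2 ok
  pos 16: x in {1}, choose 1; 2->1 ok
  pos 17: y in {0,2}, choose 2; 1->2 ok
  pos 18: x in {1}, choose 1; 2->1 ok
  pos 19: y in {0,2}, choose 2; 1->2 ok
  pos 20: y in {0,2}, choose 2; 2->2 ok
  pos 21: y in {0,2}, choose 2; 2->2 ok
  pos 22: x in {1}, choose 1; 2->1 ok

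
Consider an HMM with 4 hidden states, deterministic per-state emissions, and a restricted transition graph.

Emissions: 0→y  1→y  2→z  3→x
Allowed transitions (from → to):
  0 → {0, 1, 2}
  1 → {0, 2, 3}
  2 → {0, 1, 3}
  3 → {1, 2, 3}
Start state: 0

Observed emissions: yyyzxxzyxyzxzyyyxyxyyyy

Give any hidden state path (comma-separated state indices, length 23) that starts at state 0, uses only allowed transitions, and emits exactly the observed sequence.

  0: obs=y cand={0,1} pick 0 [start]
  1: obs=y cand={0,1} pick 0 [0->0 ok]
  2: obs=y cand={0,1} pick 0 [0->0 ok]
  3: obs=z cand={2} pick 2 [0->2 ok]
  4: obs=x cand={3} pick 3 [2->3 ok]
  5: obs=x cand={3} pick 3 [3->3 ok]
  6: obs=z cand={2} pick 2 [3->2 ok]
  7: obs=y cand={0,1} pick 1 [2->1 ok]
  8: obs=x cand={3} pick 3 [1->3 ok]
  9: obs=y cand={0,1} pick 1 [3->1 ok]
  10: obs=z cand={2} pick 2 [1->2 ok]
  11: obs=x cand={3} pick 3 [2->3 ok]
  12: obs=z cand={2} pick 2 [3->2 ok]
  13: obs=y cand={0,1} pick 1 [2->1 ok]
  14: obs=y cand={0,1} pick 0 [1->0 ok]
  15: obs=y cand={0,1} pick 1 [0->1 ok]
  16: obs=x cand={3} pick 3 [1->3 ok]
  17: obs=y cand={0,1} pick 1 [3->1 ok]
  18: obs=x cand={3} pick 3 [1->3 ok]
  19: obs=y cand={0,1} pick 1 [3->1 ok]
  20: obs=y cand={0,1} pick 0 [1->0 ok]
  21: obs=y cand={0,1} pick 0 [0->0 ok]
  22: obs=y cand={0,1} pick 1 [0->1 ok]

0,0,0,2,3,3,2,1,3,1,2,3,2,1,0,1,3,1,3,1,0,0,1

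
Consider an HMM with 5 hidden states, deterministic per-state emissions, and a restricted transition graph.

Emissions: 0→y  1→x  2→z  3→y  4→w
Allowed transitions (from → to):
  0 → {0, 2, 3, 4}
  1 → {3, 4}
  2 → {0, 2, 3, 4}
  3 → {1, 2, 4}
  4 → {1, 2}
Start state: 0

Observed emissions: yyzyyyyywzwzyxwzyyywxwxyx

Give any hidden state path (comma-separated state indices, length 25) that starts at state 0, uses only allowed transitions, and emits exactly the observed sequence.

0,3,2,0,0,0,0,3,4,2,4,2,3,1,4,2,0,0,3,4,1,4,1,3,1

  [0] y  {0,3}  => 0  start
  [1] y  {0,3}  => 3  0->3 ok
  [2] z  {2}  => 2  3->2 ok
  [3] y  {0,3}  => 0  2->0 ok
  [4] y  {0,3}  => 0  0->0 ok
  [5] y  {0,3}  => 0  0->0 ok
  [6] y  {0,3}  => 0  0->0 ok
  [7] y  {0,3}  => 3  0->3 ok
  [8] w  {4}  => 4  3->4 ok
  [9] z  {2}  => 2  4->2 ok
  [10] w  {4}  => 4  2->4 ok
  [11] z  {2}  => 2  4->2 ok
  [12] y  {0,3}  => 3  2->3 ok
  [13] x  {1}  => 1  3->1 ok
  [14] w  {4}  => 4  1->4 ok
  [15] z  {2}  => 2  4->2 ok
  [16] y  {0,3}  => 0  2->0 ok
  [17] y  {0,3}  => 0  0->0 ok
  [18] y  {0,3}  => 3  0->3 ok
  [19] w  {4}  => 4  3->4 ok
  [20] x  {1}  => 1  4->1 ok
  [21] w  {4}  => 4  1->4 ok
  [22] x  {1}  => 1  4->1 ok
  [23] y  {0,3}  => 3  1->3 ok
  [24] x  {1}  => 1  3->1 ok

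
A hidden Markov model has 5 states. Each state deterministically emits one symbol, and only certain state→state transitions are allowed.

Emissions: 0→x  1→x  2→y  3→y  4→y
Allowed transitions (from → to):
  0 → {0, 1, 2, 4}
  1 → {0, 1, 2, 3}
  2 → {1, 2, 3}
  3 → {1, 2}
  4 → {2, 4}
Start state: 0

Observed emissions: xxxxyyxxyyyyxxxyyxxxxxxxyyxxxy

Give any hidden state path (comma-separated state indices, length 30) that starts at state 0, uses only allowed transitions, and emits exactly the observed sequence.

0,1,0,1,2,2,1,0,2,2,3,2,1,1,0,2,2,1,0,0,0,1,1,1,3,2,1,0,1,2

  pos 0: x in {0,1}, choose 0; start
  pos 1: x in {0,1}, choose 1; 0->1 ok
  pos 2: x in {0,1}, choose 0; 1->0 ok
  pos 3: x in {0,1}, choose 1; 0->1 ok
  pos 4: y in {2,3,4}, choose 2; 1->2 ok
  pos 5: y in {2,3,4}, choose 2; 2->2 ok
  pos 6: x in {0,1}, choose 1; 2->1 ok
  pos 7: x in {0,1}, choose 0; 1->0 ok
  pos 8: y in {2,3,4}, choose 2; 0->2 ok
  pos 9: y in {2,3,4}, choose 2; 2->2 ok
  pos 10: y in {2,3,4}, choose 3; 2->3 ok
  pos 11: y in {2,3,4}, choose 2; 3->2 ok
  pos 12: x in {0,1}, choose 1; 2->1 ok
  pos 13: x in {0,1}, choose 1; 1->1 ok
  pos 14: x in {0,1}, choose 0; 1->0 ok
  pos 15: y in {2,3,4}, choose 2; 0->2 ok
  pos 16: y in {2,3,4}, choose 2; 2->2 ok
  pos 17: x in {0,1}, choose 1; 2->1 ok
  pos 18: x in {0,1}, choose 0; 1->0 ok
  pos 19: x in {0,1}, choose 0; 0->0 ok
  pos 20: x in {0,1}, choose 0; 0->0 ok
  pos 21: x in {0,1}, choose 1; 0->1 ok
  pos 22: x in {0,1}, choose 1; 1->1 ok
  pos 23: x in {0,1}, choose 1; 1->1 ok
  pos 24: y in {2,3,4}, choose 3; 1->3 ok
  pos 25: y in {2,3,4}, choose 2; 3->2 ok
  pos 26: x in {0,1}, choose 1; 2->1 ok
  pos 27: x in {0,1}, choose 0; 1->0 ok
  pos 28: x in {0,1}, choose 1; 0->1 ok
  pos 29: y in {2,3,4}, choose 2; 1->2 ok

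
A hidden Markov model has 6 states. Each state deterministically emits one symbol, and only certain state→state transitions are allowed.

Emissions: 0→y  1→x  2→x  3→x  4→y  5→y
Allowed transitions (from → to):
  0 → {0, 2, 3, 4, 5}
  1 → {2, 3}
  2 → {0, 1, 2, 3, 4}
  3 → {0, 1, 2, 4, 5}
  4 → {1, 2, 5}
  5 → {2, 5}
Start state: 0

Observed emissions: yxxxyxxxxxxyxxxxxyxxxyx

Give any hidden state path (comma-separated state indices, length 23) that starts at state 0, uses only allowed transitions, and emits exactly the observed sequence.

0,2,1,3,4,2,2,3,1,2,2,4,1,3,2,1,2,4,2,1,3,5,2

  t0 'y' -> {0,4,5}, take 0 (start)
  t1 'x' -> {1,2,3}, take 2 (0->2 ok)
  t2 'x' -> {1,2,3}, take 1 (2->1 ok)
  t3 'x' -> {1,2,3}, take 3 (1->3 ok)
  t4 'y' -> {0,4,5}, take 4 (3->4 ok)
  t5 'x' -> {1,2,3}, take 2 (4->2 ok)
  t6 'x' -> {1,2,3}, take 2 (2->2 ok)
  t7 'x' -> {1,2,3}, take 3 (2->3 ok)
  t8 'x' -> {1,2,3}, take 1 (3->1 ok)
  t9 'x' -> {1,2,3}, take 2 (1->2 ok)
  t10 'x' -> {1,2,3}, take 2 (2->2 ok)
  t11 'y' -> {0,4,5}, take 4 (2->4 ok)
  t12 'x' -> {1,2,3}, take 1 (4->1 ok)
  t13 'x' -> {1,2,3}, take 3 (1->3 ok)
  t14 'x' -> {1,2,3}, take 2 (3->2 ok)
  t15 'x' -> {1,2,3}, take 1 (2->1 ok)
  t16 'x' -> {1,2,3}, take 2 (1->2 ok)
  t17 'y' -> {0,4,5}, take 4 (2->4 ok)
  t18 'x' -> {1,2,3}, take 2 (4->2 ok)
  t19 'x' -> {1,2,3}, take 1 (2->1 ok)
  t20 'x' -> {1,2,3}, take 3 (1->3 ok)
  t21 'y' -> {0,4,5}, take 5 (3->5 ok)
  t22 'x' -> {1,2,3}, take 2 (5->2 ok)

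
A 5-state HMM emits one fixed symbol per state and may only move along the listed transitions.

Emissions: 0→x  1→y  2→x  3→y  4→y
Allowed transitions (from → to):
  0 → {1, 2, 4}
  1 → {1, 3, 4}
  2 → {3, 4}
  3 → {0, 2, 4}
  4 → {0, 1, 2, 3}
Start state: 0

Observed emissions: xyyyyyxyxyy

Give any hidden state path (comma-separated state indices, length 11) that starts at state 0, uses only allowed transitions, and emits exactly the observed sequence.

0,1,3,4,3,4,2,3,0,1,4

  pos 0: x in {0,2}, choose 0; start
  pos 1: y in {1,3,4}, choose 1; 0->1 ok
  pos 2: y in {1,3,4}, choose 3; 1->3 ok
  pos 3: y in {1,3,4}, choose 4; 3->4 ok
  pos 4: y in {1,3,4}, choose 3; 4->3 ok
  pos 5: y in {1,3,4}, choose 4; 3->4 ok
  pos 6: x in {0,2}, choose 2; 4->2 ok
  pos 7: y in {1,3,4}, choose 3; 2->3 ok
  pos 8: x in {0,2}, choose 0; 3->0 ok
  pos 9: y in {1,3,4}, choose 1; 0->1 ok
  pos 10: y in {1,3,4}, choose 4; 1->4 ok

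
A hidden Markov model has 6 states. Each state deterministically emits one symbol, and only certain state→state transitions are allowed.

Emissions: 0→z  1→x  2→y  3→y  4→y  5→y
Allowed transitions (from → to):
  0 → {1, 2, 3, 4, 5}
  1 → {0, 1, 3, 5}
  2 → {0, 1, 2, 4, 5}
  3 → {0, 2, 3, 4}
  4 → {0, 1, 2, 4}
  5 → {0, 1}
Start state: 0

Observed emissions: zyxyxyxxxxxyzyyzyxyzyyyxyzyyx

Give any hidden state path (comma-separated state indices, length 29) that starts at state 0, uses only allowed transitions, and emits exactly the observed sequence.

0,4,1,5,1,5,1,1,1,1,1,5,0,4,4,0,5,1,5,0,3,4,4,1,3,0,2,5,1

  t0 'z' -> {0}, take 0 (start)
  t1 'y' -> {2,3,4,5}, take 4 (0->4 ok)
  t2 'x' -> {1}, take 1 (4->1 ok)
  t3 'y' -> {2,3,4,5}, take 5 (1->5 ok)
  t4 'x' -> {1}, take 1 (5->1 ok)
  t5 'y' -> {2,3,4,5}, take 5 (1->5 ok)
  t6 'x' -> {1}, take 1 (5->1 ok)
  t7 'x' -> {1}, take 1 (1->1 ok)
  t8 'x' -> {1}, take 1 (1->1 ok)
  t9 'x' -> {1}, take 1 (1->1 ok)
  t10 'x' -> {1}, take 1 (1->1 ok)
  t11 'y' -> {2,3,4,5}, take 5 (1->5 ok)
  t12 'z' -> {0}, take 0 (5->0 ok)
  t13 'y' -> {2,3,4,5}, take 4 (0->4 ok)
  t14 'y' -> {2,3,4,5}, take 4 (4->4 ok)
  t15 'z' -> {0}, take 0 (4->0 ok)
  t16 'y' -> {2,3,4,5}, take 5 (0->5 ok)
  t17 'x' -> {1}, take 1 (5->1 ok)
  t18 'y' -> {2,3,4,5}, take 5 (1->5 ok)
  t19 'z' -> {0}, take 0 (5->0 ok)
  t20 'y' -> {2,3,4,5}, take 3 (0->3 ok)
  t21 'y' -> {2,3,4,5}, take 4 (3->4 ok)
  t22 'y' -> {2,3,4,5}, take 4 (4->4 ok)
  t23 'x' -> {1}, take 1 (4->1 ok)
  t24 'y' -> {2,3,4,5}, take 3 (1->3 ok)
  t25 'z' -> {0}, take 0 (3->0 ok)
  t26 'y' -> {2,3,4,5}, take 2 (0->2 ok)
  t27 'y' -> {2,3,4,5}, take 5 (2->5 ok)
  t28 'x' -> {1}, take 1 (5->1 ok)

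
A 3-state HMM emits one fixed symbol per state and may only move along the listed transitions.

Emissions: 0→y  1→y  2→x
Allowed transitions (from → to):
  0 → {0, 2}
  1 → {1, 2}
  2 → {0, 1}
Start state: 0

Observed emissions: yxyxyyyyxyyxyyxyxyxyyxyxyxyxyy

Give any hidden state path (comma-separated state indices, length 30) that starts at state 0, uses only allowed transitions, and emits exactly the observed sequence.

0,2,1,2,1,1,1,1,2,0,0,2,0,0,2,0,2,0,2,1,1,2,0,2,1,2,1,2,1,1

  [0] y  {0,1}  => 0  start
  [1] x  {2}  => 2  0->2 ok
  [2] y  {0,1}  => 1  2->1 ok
  [3] x  {2}  => 2  1->2 ok
  [4] y  {0,1}  => 1  2->1 ok
  [5] y  {0,1}  => 1  1->1 ok
  [6] y  {0,1}  => 1  1->1 ok
  [7] y  {0,1}  => 1  1->1 ok
  [8] x  {2}  => 2  1->2 ok
  [9] y  {0,1}  => 0  2->0 ok
  [10] y  {0,1}  => 0  0->0 ok
  [11] x  {2}  => 2  0->2 ok
  [12] y  {0,1}  => 0  2->0 ok
  [13] y  {0,1}  => 0  0->0 ok
  [14] x  {2}  => 2  0->2 ok
  [15] y  {0,1}  => 0  2->0 ok
  [16] x  {2}  => 2  0->2 ok
  [17] y  {0,1}  => 0  2->0 ok
  [18] x  {2}  => 2  0->2 ok
  [19] y  {0,1}  => 1  2->1 ok
  [20] y  {0,1}  => 1  1->1 ok
  [21] x  {2}  => 2  1->2 ok
  [22] y  {0,1}  => 0  2->0 ok
  [23] x  {2}  => 2  0->2 ok
  [24] y  {0,1}  => 1  2->1 ok
  [25] x  {2}  => 2  1->2 ok
  [26] y  {0,1}  => 1  2->1 ok
  [27] x  {2}  => 2  1->2 ok
  [28] y  {0,1}  => 1  2->1 ok
  [29] y  {0,1}  => 1  1->1 ok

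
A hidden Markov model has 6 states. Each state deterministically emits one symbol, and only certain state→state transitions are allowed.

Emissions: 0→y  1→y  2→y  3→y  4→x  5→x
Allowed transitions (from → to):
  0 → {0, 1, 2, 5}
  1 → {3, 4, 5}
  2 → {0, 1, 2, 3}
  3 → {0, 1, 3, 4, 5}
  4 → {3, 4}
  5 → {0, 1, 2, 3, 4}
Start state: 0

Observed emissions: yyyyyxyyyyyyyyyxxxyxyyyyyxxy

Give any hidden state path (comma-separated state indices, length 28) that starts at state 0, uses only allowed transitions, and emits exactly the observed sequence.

  0: obs=y cand={0,1,2,3} pick 0 [start]
  1: obs=y cand={0,1,2,3} pick 0 [0->0 ok]
  2: obs=y cand={0,1,2,3} pick 2 [0->2 ok]
  3: obs=y cand={0,1,2,3} pick 2 [2->2 ok]
  4: obs=y cand={0,1,2,3} pick 1 [2->1 ok]
  5: obs=x cand={4,5} pick 4 [1->4 ok]
  6: obs=y cand={0,1,2,3} pick 3 [4->3 ok]
  7: obs=y cand={0,1,2,3} pick 3 [3->3 ok]
  8: obs=y cand={0,1,2,3} pick 0 [3->0 ok]
  9: obs=y cand={0,1,2,3} pick 2 [0->2 ok]
  10: obs=y cand={0,1,2,3} pick 3 [2->3 ok]
  11: obs=y cand={0,1,2,3} pick 0 [3->0 ok]
  12: obs=y cand={0,1,2,3} pick 2 [0->2 ok]
  13: obs=y cand={0,1,2,3} pick 0 [2->0 ok]
  14: obs=y cand={0,1,2,3} pick 1 [0->1 ok]
  15: obs=x cand={4,5} pick 4 [1->4 ok]
  16: obs=x cand={4,5} pick 4 [4->4 ok]
  17: obs=x cand={4,5} pick 4 [4->4 ok]
  18: obs=y cand={0,1,2,3} pick 3 [4->3 ok]
  19: obs=x cand={4,5} pick 5 [3->5 ok]
  20: obs=y cand={0,1,2,3} pick 0 [5->0 ok]
  21: obs=y cand={0,1,2,3} pick 2 [0->2 ok]
  22: obs=y cand={0,1,2,3} pick 3 [2->3 ok]
  23: obs=y cand={0,1,2,3} pick 3 [3->3 ok]
  24: obs=y cand={0,1,2,3} pick 0 [3->0 ok]
  25: obs=x cand={4,5} pick 5 [0->5 ok]
  26: obs=x cand={4,5} pick 4 [5->4 ok]
  27: obs=y cand={0,1,2,3} pick 3 [4->3 ok]

0,0,2,2,1,4,3,3,0,2,3,0,2,0,1,4,4,4,3,5,0,2,3,3,0,5,4,3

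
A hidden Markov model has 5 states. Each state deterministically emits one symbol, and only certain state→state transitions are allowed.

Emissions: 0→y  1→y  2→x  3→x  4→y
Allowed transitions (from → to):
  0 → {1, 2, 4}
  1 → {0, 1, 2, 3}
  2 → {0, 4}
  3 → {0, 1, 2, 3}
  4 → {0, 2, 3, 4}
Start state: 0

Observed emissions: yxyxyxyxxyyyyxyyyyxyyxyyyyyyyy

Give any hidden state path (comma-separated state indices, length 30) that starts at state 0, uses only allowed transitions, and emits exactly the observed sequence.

0,2,4,3,1,2,4,3,2,0,1,0,4,2,0,4,4,4,3,1,0,2,0,1,1,1,0,4,0,4

  pos 0: y in {0,1,4}, choose 0; start
  pos 1: x in {2,3}, choose 2; 0->2 ok
  pos 2: y in {0,1,4}, choose 4; 2->4 ok
  pos 3: x in {2,3}, choose 3; 4->3 ok
  pos 4: y in {0,1,4}, choose 1; 3->1 ok
  pos 5: x in {2,3}, choose 2; 1->2 ok
  pos 6: y in {0,1,4}, choose 4; 2->4 ok
  pos 7: x in {2,3}, choose 3; 4->3 ok
  pos 8: x in {2,3}, choose 2; 3->2 ok
  pos 9: y in {0,1,4}, choose 0; 2->0 ok
  pos 10: y in {0,1,4}, choose 1; 0->1 ok
  pos 11: y in {0,1,4}, choose 0; 1->0 ok
  pos 12: y in {0,1,4}, choose 4; 0->4 ok
  pos 13: x in {2,3}, choose 2; 4->2 ok
  pos 14: y in {0,1,4}, choose 0; 2->0 ok
  pos 15: y in {0,1,4}, choose 4; 0->4 ok
  pos 16: y in {0,1,4}, choose 4; 4->4 ok
  pos 17: y in {0,1,4}, choose 4; 4->4 ok
  pos 18: x in {2,3}, choose 3; 4->3 ok
  pos 19: y in {0,1,4}, choose 1; 3->1 ok
  pos 20: y in {0,1,4}, choose 0; 1->0 ok
  pos 21: x in {2,3}, choose 2; 0->2 ok
  pos 22: y in {0,1,4}, choose 0; 2->0 ok
  pos 23: y in {0,1,4}, choose 1; 0->1 ok
  pos 24: y in {0,1,4}, choose 1; 1->1 ok
  pos 25: y in {0,1,4}, choose 1; 1->1 ok
  pos 26: y in {0,1,4}, choose 0; 1->0 ok
  pos 27: y in {0,1,4}, choose 4; 0->4 ok
  pos 28: y in {0,1,4}, choose 0; 4->0 ok
  pos 29: y in {0,1,4}, choose 4; 0->4 ok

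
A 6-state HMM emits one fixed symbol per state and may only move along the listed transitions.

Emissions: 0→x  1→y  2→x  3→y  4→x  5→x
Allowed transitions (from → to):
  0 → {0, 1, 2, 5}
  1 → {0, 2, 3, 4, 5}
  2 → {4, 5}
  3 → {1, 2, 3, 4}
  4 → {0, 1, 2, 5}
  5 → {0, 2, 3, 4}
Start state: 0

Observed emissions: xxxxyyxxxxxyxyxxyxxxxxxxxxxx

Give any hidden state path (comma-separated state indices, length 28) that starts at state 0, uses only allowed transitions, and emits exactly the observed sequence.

0,2,4,5,3,3,4,5,0,2,4,1,0,1,4,0,1,0,5,2,4,2,4,0,2,5,4,0

  pos 0: x in {0,2,4,5}, choose 0; start
  pos 1: x in {0,2,4,5}, choose 2; 0->2 ok
  pos 2: x in {0,2,4,5}, choose 4; 2->4 ok
  pos 3: x in {0,2,4,5}, choose 5; 4->5 ok
  pos 4: y in {1,3}, choose 3; 5->3 ok
  pos 5: y in {1,3}, choose 3; 3->3 ok
  pos 6: x in {0,2,4,5}, choose 4; 3->4 ok
  pos 7: x in {0,2,4,5}, choose 5; 4->5 ok
  pos 8: x in {0,2,4,5}, choose 0; 5->0 ok
  pos 9: x in {0,2,4,5}, choose 2; 0->2 ok
  pos 10: x in {0,2,4,5}, choose 4; 2->4 ok
  pos 11: y in {1,3}, choose 1; 4->1 ok
  pos 12: x in {0,2,4,5}, choose 0; 1->0 ok
  pos 13: y in {1,3}, choose 1; 0->1 ok
  pos 14: x in {0,2,4,5}, choose 4; 1->4 ok
  pos 15: x in {0,2,4,5}, choose 0; 4->0 ok
  pos 16: y in {1,3}, choose 1; 0->1 ok
  pos 17: x in {0,2,4,5}, choose 0; 1->0 ok
  pos 18: x in {0,2,4,5}, choose 5; 0->5 ok
  pos 19: x in {0,2,4,5}, choose 2; 5->2 ok
  pos 20: x in {0,2,4,5}, choose 4; 2->4 ok
  pos 21: x in {0,2,4,5}, choose 2; 4->2 ok
  pos 22: x in {0,2,4,5}, choose 4; 2->4 ok
  pos 23: x in {0,2,4,5}, choose 0; 4->0 ok
  pos 24: x in {0,2,4,5}, choose 2; 0->2 ok
  pos 25: x in {0,2,4,5}, choose 5; 2->5 ok
  pos 26: x in {0,2,4,5}, choose 4; 5->4 ok
  pos 27: x in {0,2,4,5}, choose 0; 4->0 ok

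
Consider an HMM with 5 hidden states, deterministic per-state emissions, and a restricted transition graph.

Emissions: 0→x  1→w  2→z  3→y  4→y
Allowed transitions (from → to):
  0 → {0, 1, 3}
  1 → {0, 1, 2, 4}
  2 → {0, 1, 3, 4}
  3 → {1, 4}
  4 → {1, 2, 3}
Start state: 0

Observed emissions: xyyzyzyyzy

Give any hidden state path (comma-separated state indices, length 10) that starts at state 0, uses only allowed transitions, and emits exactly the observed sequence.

0,3,4,2,4,2,3,4,2,3

  pos 0: x in {0}, choose 0; start
  pos 1: y in {3,4}, choose 3; 0->3 ok
  pos 2: y in {3,4}, choose 4; 3->4 ok
  pos 3: z in {2}, choose 2; 4->2 ok
  pos 4: y in {3,4}, choose 4; 2->4 ok
  pos 5: z in {2}, choose 2; 4->2 ok
  pos 6: y in {3,4}, choose 3; 2->3 ok
  pos 7: y in {3,4}, choose 4; 3->4 ok
  pos 8: z in {2}, choose 2; 4->2 ok
  pos 9: y in {3,4}, choose 3; 2->3 ok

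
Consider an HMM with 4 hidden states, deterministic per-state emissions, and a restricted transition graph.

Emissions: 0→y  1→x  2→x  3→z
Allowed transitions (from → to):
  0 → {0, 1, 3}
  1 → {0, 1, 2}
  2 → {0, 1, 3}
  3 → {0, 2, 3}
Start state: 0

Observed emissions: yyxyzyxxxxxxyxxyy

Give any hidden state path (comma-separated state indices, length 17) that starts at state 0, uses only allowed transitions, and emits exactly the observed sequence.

  [0] y  {0}  => 0  start
  [1] y  {0}  => 0  0->0 ok
  [2] x  {1,2}  => 1  0->1 ok
  [3] y  {0}  => 0  1->0 ok
  [4] z  {3}  => 3  0->3 ok
  [5] y  {0}  => 0  3->0 ok
  [6] x  {1,2}  => 1  0->1 ok
  [7] x  {1,2}  => 1  1->1 ok
  [8] x  {1,2}  => 1  1->1 ok
  [9] x  {1,2}  => 2  1->2 ok
  [10] x  {1,2}  => 1  2->1 ok
  [11] x  {1,2}  => 2  1->2 ok
  [12] y  {0}  => 0  2->0 ok
  [13] x  {1,2}  => 1  0->1 ok
  [14] x  {1,2}  => 1  1->1 ok
  [15] y  {0}  => 0  1->0 ok
  [16] y  {0}  => 0  0->0 ok

0,0,1,0,3,0,1,1,1,2,1,2,0,1,1,0,0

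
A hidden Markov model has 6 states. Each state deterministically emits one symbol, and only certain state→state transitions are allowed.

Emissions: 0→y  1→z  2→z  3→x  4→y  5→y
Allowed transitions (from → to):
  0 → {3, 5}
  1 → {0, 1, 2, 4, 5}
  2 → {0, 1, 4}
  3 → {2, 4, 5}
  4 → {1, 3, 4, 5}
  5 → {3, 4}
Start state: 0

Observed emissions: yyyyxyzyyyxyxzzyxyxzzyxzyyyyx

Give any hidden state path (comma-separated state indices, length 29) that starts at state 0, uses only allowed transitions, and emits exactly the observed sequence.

  t0 'y' -> {0,4,5}, take 0 (start)
  t1 'y' -> {0,4,5}, take 5 (0->5 ok)
  t2 'y' -> {0,4,5}, take 4 (5->4 ok)
  t3 'y' -> {0,4,5}, take 5 (4->5 ok)
  t4 'x' -> {3}, take 3 (5->3 ok)
  t5 'y' -> {0,4,5}, take 4 (3->4 ok)
  t6 'z' -> {1,2}, take 1 (4->1 ok)
  t7 'y' -> {0,4,5}, take 4 (1->4 ok)
  t8 'y' -> {0,4,5}, take 4 (4->4 ok)
  t9 'y' -> {0,4,5}, take 4 (4->4 ok)
  t10 'x' -> {3}, take 3 (4->3 ok)
  t11 'y' -> {0,4,5}, take 5 (3->5 ok)
  t12 'x' -> {3}, take 3 (5->3 ok)
  t13 'z' -> {1,2}, take 2 (3->2 ok)
  t14 'z' -> {1,2}, take 1 (2->1 ok)
  t15 'y' -> {0,4,5}, take 5 (1->5 ok)
  t16 'x' -> {3}, take 3 (5->3 ok)
  t17 'y' -> {0,4,5}, take 4 (3->4 ok)
  t18 'x' -> {3}, take 3 (4->3 ok)
  t19 'z' -> {1,2}, take 2 (3->2 ok)
  t20 'z' -> {1,2}, take 1 (2->1 ok)
  t21 'y' -> {0,4,5}, take 0 (1->0 ok)
  t22 'x' -> {3}, take 3 (0->3 ok)
  t23 'z' -> {1,2}, take 2 (3->2 ok)
  t24 'y' -> {0,4,5}, take 0 (2->0 ok)
  t25 'y' -> {0,4,5}, take 5 (0->5 ok)
  t26 'y' -> {0,4,5}, take 4 (5->4 ok)
  t27 'y' -> {0,4,5}, take 4 (4->4 ok)
  t28 'x' -> {3}, take 3 (4->3 ok)

0,5,4,5,3,4,1,4,4,4,3,5,3,2,1,5,3,4,3,2,1,0,3,2,0,5,4,4,3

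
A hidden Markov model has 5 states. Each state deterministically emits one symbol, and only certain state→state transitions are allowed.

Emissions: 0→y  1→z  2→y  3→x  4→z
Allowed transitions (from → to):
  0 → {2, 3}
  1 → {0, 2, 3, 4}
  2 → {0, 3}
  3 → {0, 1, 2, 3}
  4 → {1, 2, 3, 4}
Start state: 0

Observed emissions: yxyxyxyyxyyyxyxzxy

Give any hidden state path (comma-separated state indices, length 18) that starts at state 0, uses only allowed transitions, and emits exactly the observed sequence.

0,3,2,3,2,3,0,2,3,0,2,0,3,2,3,1,3,2

  pos 0: y in {0,2}, choose 0; start
  pos 1: x in {3}, choose 3; 0->3 ok
  pos 2: y in {0,2}, choose 2; 3->2 ok
  pos 3: x in {3}, choose 3; 2->3 ok
  pos 4: y in {0,2}, choose 2; 3->2 ok
  pos 5: x in {3}, choose 3; 2->3 ok
  pos 6: y in {0,2}, choose 0; 3->0 ok
  pos 7: y in {0,2}, choose 2; 0->2 ok
  pos 8: x in {3}, choose 3; 2->3 ok
  pos 9: y in {0,2}, choose 0; 3->0 ok
  pos 10: y in {0,2}, choose 2; 0->2 ok
  pos 11: y in {0,2}, choose 0; 2->0 ok
  pos 12: x in {3}, choose 3; 0->3 ok
  pos 13: y in {0,2}, choose 2; 3->2 ok
  pos 14: x in {3}, choose 3; 2->3 ok
  pos 15: z in {1,4}, choose 1; 3->1 ok
  pos 16: x in {3}, choose 3; 1->3 ok
  pos 17: y in {0,2}, choose 2; 3->2 ok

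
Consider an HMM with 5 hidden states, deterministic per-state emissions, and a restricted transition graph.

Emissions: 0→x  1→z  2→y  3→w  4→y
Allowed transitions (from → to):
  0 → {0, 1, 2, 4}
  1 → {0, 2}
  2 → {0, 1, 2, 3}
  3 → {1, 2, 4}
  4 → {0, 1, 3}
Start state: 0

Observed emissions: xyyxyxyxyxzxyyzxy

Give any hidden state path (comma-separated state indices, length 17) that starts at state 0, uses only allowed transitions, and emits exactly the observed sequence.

0,2,2,0,4,0,4,0,2,0,1,0,2,2,1,0,2

  [0] x  {0}  => 0  start
  [1] y  {2,4}  => 2  0->2 ok
  [2] y  {2,4}  => 2  2->2 ok
  [3] x  {0}  => 0  2->0 ok
  [4] y  {2,4}  => 4  0->4 ok
  [5] x  {0}  => 0  4->0 ok
  [6] y  {2,4}  => 4  0->4 ok
  [7] x  {0}  => 0  4->0 ok
  [8] y  {2,4}  => 2  0->2 ok
  [9] x  {0}  => 0  2->0 ok
  [10] z  {1}  => 1  0->1 ok
  [11] x  {0}  => 0  1->0 ok
  [12] y  {2,4}  => 2  0->2 ok
  [13] y  {2,4}  => 2  2->2 ok
  [14] z  {1}  => 1  2->1 ok
  [15] x  {0}  => 0  1->0 ok
  [16] y  {2,4}  => 2  0->2 ok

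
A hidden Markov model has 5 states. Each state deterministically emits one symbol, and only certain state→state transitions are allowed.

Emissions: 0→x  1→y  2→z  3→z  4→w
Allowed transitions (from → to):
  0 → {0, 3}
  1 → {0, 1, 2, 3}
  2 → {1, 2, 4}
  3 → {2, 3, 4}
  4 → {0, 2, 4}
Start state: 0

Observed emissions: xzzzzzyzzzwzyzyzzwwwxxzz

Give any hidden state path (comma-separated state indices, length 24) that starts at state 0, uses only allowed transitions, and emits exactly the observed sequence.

0,3,3,3,3,2,1,3,3,3,4,2,1,2,1,3,2,4,4,4,0,0,3,2

  pos 0: x in {0}, choose 0; start
  pos 1: z in {2,3}, choose 3; 0->3 ok
  pos 2: z in {2,3}, choose 3; 3->3 ok
  pos 3: z in {2,3}, choose 3; 3->3 ok
  pos 4: z in {2,3}, choose 3; 3->3 ok
  pos 5: z in {2,3}, choose 2; 3->2 ok
  pos 6: y in {1}, choose 1; 2->1 ok
  pos 7: z in {2,3}, choose 3; 1->3 ok
  pos 8: z in {2,3}, choose 3; 3->3 ok
  pos 9: z in {2,3}, choose 3; 3->3 ok
  pos 10: w in {4}, choose 4; 3->4 ok
  pos 11: z in {2,3}, choose 2; 4->2 ok
  pos 12: y in {1}, choose 1; 2->1 ok
  pos 13: z in {2,3}, choose 2; 1->2 ok
  pos 14: y in {1}, choose 1; 2->1 ok
  pos 15: z in {2,3}, choose 3; 1->3 ok
  pos 16: z in {2,3}, choose 2; 3->2 ok
  pos 17: w in {4}, choose 4; 2->4 ok
  pos 18: w in {4}, choose 4; 4->4 ok
  pos 19: w in {4}, choose 4; 4->4 ok
  pos 20: x in {0}, choose 0; 4->0 ok
  pos 21: x in {0}, choose 0; 0->0 ok
  pos 22: z in {2,3}, choose 3; 0->3 ok
  pos 23: z in {2,3}, choose 2; 3->2 ok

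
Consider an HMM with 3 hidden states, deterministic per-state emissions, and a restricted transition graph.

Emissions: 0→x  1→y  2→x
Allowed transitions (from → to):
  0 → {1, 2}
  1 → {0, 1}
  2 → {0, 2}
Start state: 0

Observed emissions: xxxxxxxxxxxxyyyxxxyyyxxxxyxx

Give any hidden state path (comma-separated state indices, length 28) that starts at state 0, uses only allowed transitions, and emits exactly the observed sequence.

  [0] x  {0,2}  => 0  start
  [1] x  {0,2}  => 2  0->2 ok
  [2] x  {0,2}  => 2  2->2 ok
  [3] x  {0,2}  => 2  2->2 ok
  [4] x  {0,2}  => 2  2->2 ok
  [5] x  {0,2}  => 2  2->2 ok
  [6] x  {0,2}  => 0  2->0 ok
  [7] x  {0,2}  => 2  0->2 ok
  [8] x  {0,2}  => 2  2->2 ok
  [9] x  {0,2}  => 0  2->0 ok
  [10] x  {0,2}  => 2  0->2 ok
  [11] x  {0,2}  => 0  2->0 ok
  [12] y  {1}  => 1  0->1 ok
  [13] y  {1}  => 1  1->1 ok
  [14] y  {1}  => 1  1->1 ok
  [15] x  {0,2}  => 0  1->0 ok
  [16] x  {0,2}  => 2  0->2 ok
  [17] x  {0,2}  => 0  2->0 ok
  [18] y  {1}  => 1  0->1 ok
  [19] y  {1}  => 1  1->1 ok
  [20] y  {1}  => 1  1->1 ok
  [21] x  {0,2}  => 0  1->0 ok
  [22] x  {0,2}  => 2  0->2 ok
  [23] x  {0,2}  => 2  2->2 ok
  [24] x  {0,2}  => 0  2->0 ok
  [25] y  {1}  => 1  0->1 ok
  [26] x  {0,2}  => 0  1->0 ok
  [27] x  {0,2}  => 2  0->2 ok

0,2,2,2,2,2,0,2,2,0,2,0,1,1,1,0,2,0,1,1,1,0,2,2,0,1,0,2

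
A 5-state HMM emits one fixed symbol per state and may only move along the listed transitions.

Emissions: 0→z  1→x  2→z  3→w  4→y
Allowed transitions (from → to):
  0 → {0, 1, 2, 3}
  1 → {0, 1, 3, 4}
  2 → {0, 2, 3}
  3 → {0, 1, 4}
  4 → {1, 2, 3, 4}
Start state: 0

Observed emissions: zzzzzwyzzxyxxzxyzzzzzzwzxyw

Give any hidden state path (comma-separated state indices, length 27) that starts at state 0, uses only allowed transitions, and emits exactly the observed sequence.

  pos 0: z in {0,2}, choose 0; start
  pos 1: z in {0,2}, choose 0; 0->0 ok
  pos 2: z in {0,2}, choose 0; 0->0 ok
  pos 3: z in {0,2}, choose 2; 0->2 ok
  pos 4: z in {0,2}, choose 0; 2->0 ok
  pos 5: w in {3}, choose 3; 0->3 ok
  pos 6: y in {4}, choose 4; 3->4 ok
  pos 7: z in {0,2}, choose 2; 4->2 ok
  pos 8: z in {0,2}, choose 0; 2->0 ok
  pos 9: x in {1}, choose 1; 0->1 ok
  pos 10: y in {4}, choose 4; 1->4 ok
  pos 11: x in {1}, choose 1; 4->1 ok
  pos 12: x in {1}, choose 1; 1->1 ok
  pos 13: z in {0,2}, choose 0; 1->0 ok
  pos 14: x in {1}, choose 1; 0->1 ok
  pos 15: y in {4}, choose 4; 1->4 ok
  pos 16: z in {0,2}, choose 2; 4->2 ok
  pos 17: z in {0,2}, choose 2; 2->2 ok
  pos 18: z in {0,2}, choose 2; 2->2 ok
  pos 19: z in {0,2}, choose 2; 2->2 ok
  pos 20: z in {0,2}, choose 2; 2->2 ok
  pos 21: z in {0,2}, choose 2; 2->2 ok
  pos 22: w in {3}, choose 3; 2->3 ok
  pos 23: z in {0,2}, choose 0; 3->0 ok
  pos 24: x in {1}, choose 1; 0->1 ok
  pos 25: y in {4}, choose 4; 1->4 ok
  pos 26: w in {3}, choose 3; 4->3 ok

0,0,0,2,0,3,4,2,0,1,4,1,1,0,1,4,2,2,2,2,2,2,3,0,1,4,3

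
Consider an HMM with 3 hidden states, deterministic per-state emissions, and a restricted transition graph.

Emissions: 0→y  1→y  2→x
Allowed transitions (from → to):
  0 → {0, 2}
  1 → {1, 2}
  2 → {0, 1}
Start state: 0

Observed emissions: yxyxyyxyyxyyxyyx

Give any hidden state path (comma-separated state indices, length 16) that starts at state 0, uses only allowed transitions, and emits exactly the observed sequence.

  0: obs=y cand={0,1} pick 0 [start]
  1: obs=x cand={2} pick 2 [0->2 ok]
  2: obs=y cand={0,1} pick 0 [2->0 ok]
  3: obs=x cand={2} pick 2 [0->2 ok]
  4: obs=y cand={0,1} pick 0 [2->0 ok]
  5: obs=y cand={0,1} pick 0 [0->0 ok]
  6: obs=x cand={2} pick 2 [0->2 ok]
  7: obs=y cand={0,1} pick 0 [2->0 ok]
  8: obs=y cand={0,1} pick 0 [0->0 ok]
  9: obs=x cand={2} pick 2 [0->2 ok]
  10: obs=y cand={0,1} pick 0 [2->0 ok]
  11: obs=y cand={0,1} pick 0 [0->0 ok]
  12: obs=x cand={2} pick 2 [0->2 ok]
  13: obs=y cand={0,1} pick 1 [2->1 ok]
  14: obs=y cand={0,1} pick 1 [1->1 ok]
  15: obs=x cand={2} pick 2 [1->2 ok]

0,2,0,2,0,0,2,0,0,2,0,0,2,1,1,2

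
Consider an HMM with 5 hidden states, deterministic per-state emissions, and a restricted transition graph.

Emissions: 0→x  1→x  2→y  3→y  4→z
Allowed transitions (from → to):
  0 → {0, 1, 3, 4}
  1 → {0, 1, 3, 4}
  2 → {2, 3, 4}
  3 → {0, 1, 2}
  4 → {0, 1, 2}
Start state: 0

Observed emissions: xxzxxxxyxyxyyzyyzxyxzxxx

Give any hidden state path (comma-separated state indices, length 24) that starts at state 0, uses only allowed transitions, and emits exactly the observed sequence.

0,1,4,0,1,0,0,3,0,3,1,3,2,4,2,2,4,1,3,1,4,1,1,1

  t0 'x' -> {0,1}, take 0 (start)
  t1 'x' -> {0,1}, take 1 (0->1 ok)
  t2 'z' -> {4}, take 4 (1->4 ok)
  t3 'x' -> {0,1}, take 0 (4->0 ok)
  t4 'x' -> {0,1}, take 1 (0->1 ok)
  t5 'x' -> {0,1}, take 0 (1->0 ok)
  t6 'x' -> {0,1}, take 0 (0->0 ok)
  t7 'y' -> {2,3}, take 3 (0->3 ok)
  t8 'x' -> {0,1}, take 0 (3->0 ok)
  t9 'y' -> {2,3}, take 3 (0->3 ok)
  t10 'x' -> {0,1}, take 1 (3->1 ok)
  t11 'y' -> {2,3}, take 3 (1->3 ok)
  t12 'y' -> {2,3}, take 2 (3->2 ok)
  t13 'z' -> {4}, take 4 (2->4 ok)
  t14 'y' -> {2,3}, take 2 (4->2 ok)
  t15 'y' -> {2,3}, take 2 (2->2 ok)
  t16 'z' -> {4}, take 4 (2->4 ok)
  t17 'x' -> {0,1}, take 1 (4->1 ok)
  t18 'y' -> {2,3}, take 3 (1->3 ok)
  t19 'x' -> {0,1}, take 1 (3->1 ok)
  t20 'z' -> {4}, take 4 (1->4 ok)
  t21 'x' -> {0,1}, take 1 (4->1 ok)
  t22 'x' -> {0,1}, take 1 (1->1 ok)
  t23 'x' -> {0,1}, take 1 (1->1 ok)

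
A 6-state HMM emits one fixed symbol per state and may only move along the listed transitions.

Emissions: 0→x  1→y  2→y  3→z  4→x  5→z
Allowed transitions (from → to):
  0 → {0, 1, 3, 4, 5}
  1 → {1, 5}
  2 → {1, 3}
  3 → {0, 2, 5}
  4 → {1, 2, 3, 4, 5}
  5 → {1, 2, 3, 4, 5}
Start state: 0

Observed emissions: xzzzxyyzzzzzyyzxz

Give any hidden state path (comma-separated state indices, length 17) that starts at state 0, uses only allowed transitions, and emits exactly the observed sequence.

0,3,5,3,0,1,1,5,5,3,5,3,2,1,5,4,5

  pos 0: x in {0,4}, choose 0; start
  pos 1: z in {3,5}, choose 3; 0->3 ok
  pos 2: z in {3,5}, choose 5; 3->5 ok
  pos 3: z in {3,5}, choose 3; 5->3 ok
  pos 4: x in {0,4}, choose 0; 3->0 ok
  pos 5: y in {1,2}, choose 1; 0->1 ok
  pos 6: y in {1,2}, choose 1; 1->1 ok
  pos 7: z in {3,5}, choose 5; 1->5 ok
  pos 8: z in {3,5}, choose 5; 5->5 ok
  pos 9: z in {3,5}, choose 3; 5->3 ok
  pos 10: z in {3,5}, choose 5; 3->5 ok
  pos 11: z in {3,5}, choose 3; 5->3 ok
  pos 12: y in {1,2}, choose 2; 3->2 ok
  pos 13: y in {1,2}, choose 1; 2->1 ok
  pos 14: z in {3,5}, choose 5; 1->5 ok
  pos 15: x in {0,4}, choose 4; 5->4 ok
  pos 16: z in {3,5}, choose 5; 4->5 ok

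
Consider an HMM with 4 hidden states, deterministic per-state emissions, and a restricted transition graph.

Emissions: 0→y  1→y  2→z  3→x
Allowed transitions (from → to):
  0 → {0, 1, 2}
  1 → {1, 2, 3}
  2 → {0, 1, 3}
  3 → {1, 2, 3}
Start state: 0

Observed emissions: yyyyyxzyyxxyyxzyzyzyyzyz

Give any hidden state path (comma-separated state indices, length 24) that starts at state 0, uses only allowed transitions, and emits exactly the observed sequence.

  0: obs=y cand={0,1} pick 0 [start]
  1: obs=y cand={0,1} pick 0 [0->0 ok]
  2: obs=y cand={0,1} pick 1 [0->1 ok]
  3: obs=y cand={0,1} pick 1 [1->1 ok]
  4: obs=y cand={0,1} pick 1 [1->1 ok]
  5: obs=x cand={3} pick 3 [1->3 ok]
  6: obs=z cand={2} pick 2 [3->2 ok]
  7: obs=y cand={0,1} pick 1 [2->1 ok]
  8: obs=y cand={0,1} pick 1 [1->1 ok]
  9: obs=x cand={3} pick 3 [1->3 ok]
  10: obs=x cand={3} pick 3 [3->3 ok]
  11: obs=y cand={0,1} pick 1 [3->1 ok]
  12: obs=y cand={0,1} pick 1 [1->1 ok]
  13: obs=x cand={3} pick 3 [1->3 ok]
  14: obs=z cand={2} pick 2 [3->2 ok]
  15: obs=y cand={0,1} pick 1 [2->1 ok]
  16: obs=z cand={2} pick 2 [1->2 ok]
  17: obs=y cand={0,1} pick 0 [2->0 ok]
  18: obs=z cand={2} pick 2 [0->2 ok]
  19: obs=y cand={0,1} pick 0 [2->0 ok]
  20: obs=y cand={0,1} pick 0 [0->0 ok]
  21: obs=z cand={2} pick 2 [0->2 ok]
  22: obs=y cand={0,1} pick 1 [2->1 ok]
  23: obs=z cand={2} pick 2 [1->2 ok]

0,0,1,1,1,3,2,1,1,3,3,1,1,3,2,1,2,0,2,0,0,2,1,2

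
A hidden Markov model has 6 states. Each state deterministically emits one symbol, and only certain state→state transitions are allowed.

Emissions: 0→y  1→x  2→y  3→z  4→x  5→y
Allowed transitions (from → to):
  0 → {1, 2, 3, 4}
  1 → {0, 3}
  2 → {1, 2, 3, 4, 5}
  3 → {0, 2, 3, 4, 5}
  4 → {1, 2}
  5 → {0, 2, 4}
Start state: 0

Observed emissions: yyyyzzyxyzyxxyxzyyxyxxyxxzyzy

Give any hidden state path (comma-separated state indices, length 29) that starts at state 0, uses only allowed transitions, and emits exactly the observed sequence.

0,2,5,2,3,3,2,4,2,3,5,4,1,0,1,3,2,5,4,2,4,1,0,4,1,3,2,3,0

  [0] y  {0,2,5}  => 0  start
  [1] y  {0,2,5}  => 2  0->2 ok
  [2] y  {0,2,5}  => 5  2->5 ok
  [3] y  {0,2,5}  => 2  5->2 ok
  [4] z  {3}  => 3  2->3 ok
  [5] z  {3}  => 3  3->3 ok
  [6] y  {0,2,5}  => 2  3->2 ok
  [7] x  {1,4}  => 4  2->4 ok
  [8] y  {0,2,5}  => 2  4->2 ok
  [9] z  {3}  => 3  2->3 ok
  [10] y  {0,2,5}  => 5  3->5 ok
  [11] x  {1,4}  => 4  5->4 ok
  [12] x  {1,4}  => 1  4->1 ok
  [13] y  {0,2,5}  => 0  1->0 ok
  [14] x  {1,4}  => 1  0->1 ok
  [15] z  {3}  => 3  1->3 ok
  [16] y  {0,2,5}  => 2  3->2 ok
  [17] y  {0,2,5}  => 5  2->5 ok
  [18] x  {1,4}  => 4  5->4 ok
  [19] y  {0,2,5}  => 2  4->2 ok
  [20] x  {1,4}  => 4  2->4 ok
  [21] x  {1,4}  => 1  4->1 ok
  [22] y  {0,2,5}  => 0  1->0 ok
  [23] x  {1,4}  => 4  0->4 ok
  [24] x  {1,4}  => 1  4->1 ok
  [25] z  {3}  => 3  1->3 ok
  [26] y  {0,2,5}  => 2  3->2 ok
  [27] z  {3}  => 3  2->3 ok
  [28] y  {0,2,5}  => 0  3->0 ok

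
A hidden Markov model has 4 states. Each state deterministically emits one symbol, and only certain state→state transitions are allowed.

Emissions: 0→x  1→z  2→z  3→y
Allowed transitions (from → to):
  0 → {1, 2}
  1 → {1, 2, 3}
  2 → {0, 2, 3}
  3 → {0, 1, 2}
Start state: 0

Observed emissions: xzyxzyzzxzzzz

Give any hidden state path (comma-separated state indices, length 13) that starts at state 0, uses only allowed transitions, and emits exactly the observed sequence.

0,2,3,0,1,3,1,2,0,2,2,2,2

  t0 'x' -> {0}, take 0 (start)
  t1 'z' -> {1,2}, take 2 (0->2 ok)
  t2 'y' -> {3}, take 3 (2->3 ok)
  t3 'x' -> {0}, take 0 (3->0 ok)
  t4 'z' -> {1,2}, take 1 (0->1 ok)
  t5 'y' -> {3}, take 3 (1->3 ok)
  t6 'z' -> {1,2}, take 1 (3->1 ok)
  t7 'z' -> {1,2}, take 2 (1->2 ok)
  t8 'x' -> {0}, take 0 (2->0 ok)
  t9 'z' -> {1,2}, take 2 (0->2 ok)
  t10 'z' -> {1,2}, take 2 (2->2 ok)
  t11 'z' -> {1,2}, take 2 (2->2 ok)
  t12 'z' -> {1,2}, take 2 (2->2 ok)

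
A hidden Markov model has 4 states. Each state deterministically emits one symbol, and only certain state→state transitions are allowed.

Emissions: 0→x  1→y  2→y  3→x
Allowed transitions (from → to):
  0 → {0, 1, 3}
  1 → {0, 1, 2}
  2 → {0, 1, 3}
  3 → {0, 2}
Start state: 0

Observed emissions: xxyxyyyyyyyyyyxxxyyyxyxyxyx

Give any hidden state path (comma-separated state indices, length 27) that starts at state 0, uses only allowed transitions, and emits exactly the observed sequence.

  [0] x  {0,3}  => 0  start
  [1] x  {0,3}  => 3  0->3 ok
  [2] y  {1,2}  => 2  3->2 ok
  [3] x  {0,3}  => 0  2->0 ok
  [4] y  {1,2}  => 1  0->1 ok
  [5] y  {1,2}  => 2  1->2 ok
  [6] y  {1,2}  => 1  2->1 ok
  [7] y  {1,2}  => 1  1->1 ok
  [8] y  {1,2}  => 1  1->1 ok
  [9] y  {1,2}  => 1  1->1 ok
  [10] y  {1,2}  => 1  1->1 ok
  [11] y  {1,2}  => 2  1->2 ok
  [12] y  {1,2}  => 1  2->1 ok
  [13] y  {1,2}  => 1  1->1 ok
  [14] x  {0,3}  => 0  1->0 ok
  [15] x  {0,3}  => 3  0->3 ok
  [16] x  {0,3}  => 0  3->0 ok
  [17] y  {1,2}  => 1  0->1 ok
  [18] y  {1,2}  => 1  1->1 ok
  [19] y  {1,2}  => 2  1->2 ok
  [20] x  {0,3}  => 3  2->3 ok
  [21] y  {1,2}  => 2  3->2 ok
  [22] x  {0,3}  => 3  2->3 ok
  [23] y  {1,2}  => 2  3->2 ok
  [24] x  {0,3}  => 3  2->3 ok
  [25] y  {1,2}  => 2  3->2 ok
  [26] x  {0,3}  => 0  2->0 ok

0,3,2,0,1,2,1,1,1,1,1,2,1,1,0,3,0,1,1,2,3,2,3,2,3,2,0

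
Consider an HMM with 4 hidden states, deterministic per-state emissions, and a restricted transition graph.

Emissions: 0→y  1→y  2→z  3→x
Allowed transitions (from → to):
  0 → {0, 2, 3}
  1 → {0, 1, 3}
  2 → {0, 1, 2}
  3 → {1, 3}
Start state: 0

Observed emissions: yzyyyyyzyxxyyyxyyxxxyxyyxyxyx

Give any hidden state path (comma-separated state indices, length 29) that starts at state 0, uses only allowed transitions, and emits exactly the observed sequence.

0,2,1,1,1,1,0,2,0,3,3,1,0,0,3,1,1,3,3,3,1,3,1,0,3,1,3,1,3

  0: obs=y cand={0,1} pick 0 [start]
  1: obs=z cand={2} pick 2 [0->2 ok]
  2: obs=y cand={0,1} pick 1 [2->1 ok]
  3: obs=y cand={0,1} pick 1 [1->1 ok]
  4: obs=y cand={0,1} pick 1 [1->1 ok]
  5: obs=y cand={0,1} pick 1 [1->1 ok]
  6: obs=y cand={0,1} pick 0 [1->0 ok]
  7: obs=z cand={2} pick 2 [0->2 ok]
  8: obs=y cand={0,1} pick 0 [2->0 ok]
  9: obs=x cand={3} pick 3 [0->3 ok]
  10: obs=x cand={3} pick 3 [3->3 ok]
  11: obs=y cand={0,1} pick 1 [3->1 ok]
  12: obs=y cand={0,1} pick 0 [1->0 ok]
  13: obs=y cand={0,1} pick 0 [0->0 ok]
  14: obs=x cand={3} pick 3 [0->3 ok]
  15: obs=y cand={0,1} pick 1 [3->1 ok]
  16: obs=y cand={0,1} pick 1 [1->1 ok]
  17: obs=x cand={3} pick 3 [1->3 ok]
  18: obs=x cand={3} pick 3 [3->3 ok]
  19: obs=x cand={3} pick 3 [3->3 ok]
  20: obs=y cand={0,1} pick 1 [3->1 ok]
  21: obs=x cand={3} pick 3 [1->3 ok]
  22: obs=y cand={0,1} pick 1 [3->1 ok]
  23: obs=y cand={0,1} pick 0 [1->0 ok]
  24: obs=x cand={3} pick 3 [0->3 ok]
  25: obs=y cand={0,1} pick 1 [3->1 ok]
  26: obs=x cand={3} pick 3 [1->3 ok]
  27: obs=y cand={0,1} pick 1 [3->1 ok]
  28: obs=x cand={3} pick 3 [1->3 ok]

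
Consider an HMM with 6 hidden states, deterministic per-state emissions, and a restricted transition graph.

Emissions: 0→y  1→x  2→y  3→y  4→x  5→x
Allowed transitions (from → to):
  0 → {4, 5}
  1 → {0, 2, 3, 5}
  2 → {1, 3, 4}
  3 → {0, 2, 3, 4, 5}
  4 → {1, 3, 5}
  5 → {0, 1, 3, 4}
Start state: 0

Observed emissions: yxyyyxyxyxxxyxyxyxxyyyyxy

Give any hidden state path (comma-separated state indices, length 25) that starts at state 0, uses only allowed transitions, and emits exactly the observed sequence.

0,4,3,2,3,4,3,4,3,5,1,5,3,5,3,5,0,5,1,3,3,3,0,4,3

  0: obs=y cand={0,2,3} pick 0 [start]
  1: obs=x cand={1,4,5} pick 4 [0->4 ok]
  2: obs=y cand={0,2,3} pick 3 [4->3 ok]
  3: obs=y cand={0,2,3} pick 2 [3->2 ok]
  4: obs=y cand={0,2,3} pick 3 [2->3 ok]
  5: obs=x cand={1,4,5} pick 4 [3->4 ok]
  6: obs=y cand={0,2,3} pick 3 [4->3 ok]
  7: obs=x cand={1,4,5} pick 4 [3->4 ok]
  8: obs=y cand={0,2,3} pick 3 [4->3 ok]
  9: obs=x cand={1,4,5} pick 5 [3->5 ok]
  10: obs=x cand={1,4,5} pick 1 [5->1 ok]
  11: obs=x cand={1,4,5} pick 5 [1->5 ok]
  12: obs=y cand={0,2,3} pick 3 [5->3 ok]
  13: obs=x cand={1,4,5} pick 5 [3->5 ok]
  14: obs=y cand={0,2,3} pick 3 [5->3 ok]
  15: obs=x cand={1,4,5} pick 5 [3->5 ok]
  16: obs=y cand={0,2,3} pick 0 [5->0 ok]
  17: obs=x cand={1,4,5} pick 5 [0->5 ok]
  18: obs=x cand={1,4,5} pick 1 [5->1 ok]
  19: obs=y cand={0,2,3} pick 3 [1->3 ok]
  20: obs=y cand={0,2,3} pick 3 [3->3 ok]
  21: obs=y cand={0,2,3} pick 3 [3->3 ok]
  22: obs=y cand={0,2,3} pick 0 [3->0 ok]
  23: obs=x cand={1,4,5} pick 4 [0->4 ok]
  24: obs=y cand={0,2,3} pick 3 [4->3 ok]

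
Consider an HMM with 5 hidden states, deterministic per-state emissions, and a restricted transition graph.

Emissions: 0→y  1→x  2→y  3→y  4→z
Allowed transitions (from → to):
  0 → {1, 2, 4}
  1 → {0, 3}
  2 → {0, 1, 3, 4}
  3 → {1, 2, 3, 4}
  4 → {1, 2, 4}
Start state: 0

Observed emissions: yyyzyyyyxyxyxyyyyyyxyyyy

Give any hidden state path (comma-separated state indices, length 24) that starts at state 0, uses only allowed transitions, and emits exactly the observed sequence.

  t0 'y' -> {0,2,3}, take 0 (start)
  t1 'y' -> {0,2,3}, take 2 (0->2 ok)
  t2 'y' -> {0,2,3}, take 3 (2->3 ok)
  t3 'z' -> {4}, take 4 (3->4 ok)
  t4 'y' -> {0,2,3}, take 2 (4->2 ok)
  t5 'y' -> {0,2,3}, take 3 (2->3 ok)
  t6 'y' -> {0,2,3}, take 2 (3->2 ok)
  t7 'y' -> {0,2,3}, take 3 (2->3 ok)
  t8 'x' -> {1}, take 1 (3->1 ok)
  t9 'y' -> {0,2,3}, take 0 (1->0 ok)
  t10 'x' -> {1}, take 1 (0->1 ok)
  t11 'y' -> {0,2,3}, take 3 (1->3 ok)
  t12 'x' -> {1}, take 1 (3->1 ok)
  t13 'y' -> {0,2,3}, take 3 (1->3 ok)
  t14 'y' -> {0,2,3}, take 3 (3->3 ok)
  t15 'y' -> {0,2,3}, take 3 (3->3 ok)
  t16 'y' -> {0,2,3}, take 2 (3->2 ok)
  t17 'y' -> {0,2,3}, take 0 (2->0 ok)
  t18 'y' -> {0,2,3}, take 2 (0->2 ok)
  t19 'x' -> {1}, take 1 (2->1 ok)
  t20 'y' -> {0,2,3}, take 0 (1->0 ok)
  t21 'y' -> {0,2,3}, take 2 (0->2 ok)
  t22 'y' -> {0,2,3}, take 0 (2->0 ok)
  t23 'y' -> {0,2,3}, take 2 (0->2 ok)

0,2,3,4,2,3,2,3,1,0,1,3,1,3,3,3,2,0,2,1,0,2,0,2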